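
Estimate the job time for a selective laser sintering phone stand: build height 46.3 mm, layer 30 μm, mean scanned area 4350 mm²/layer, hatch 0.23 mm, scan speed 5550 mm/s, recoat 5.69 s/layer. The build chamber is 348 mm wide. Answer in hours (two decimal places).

3.90 hours

Number of layers: 46.3 / 0.03 → 1544 (rounded up).
Scan path per layer: 4350 / 0.23 → 18913 mm.
Per-layer scan time = 18913 / 5550 = 3.4077 s.
Time per layer = 3.4077 + 5.69 = 9.0977 s.
1544 layers × 9.0977 s/layer = 14046.8488 s, i.e. 3.90 hours.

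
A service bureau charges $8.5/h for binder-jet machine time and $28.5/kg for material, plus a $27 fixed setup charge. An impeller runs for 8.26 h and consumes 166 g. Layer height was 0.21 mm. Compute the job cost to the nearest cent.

$101.94

Time charge = 8.5 × 8.26 = $70.21.
Material charge: 28.5 × 166/1000 → $4.731.
Adding setup: 70.21 + 4.731 + 27 → 101.941 ≈ $101.94.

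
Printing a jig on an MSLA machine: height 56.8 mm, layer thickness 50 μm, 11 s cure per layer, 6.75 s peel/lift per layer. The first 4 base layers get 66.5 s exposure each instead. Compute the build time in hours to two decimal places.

Layers = ⌈56.8/0.05⌉ = 1136.
Burn-in layers: 4 × (66.5 + 6.75) → 293 s.
Regular layers: 1132 × (11 + 6.75) → 20093 s.
Total = 293 + 20093 = 20386 s = 5.66 hours.

5.66 hours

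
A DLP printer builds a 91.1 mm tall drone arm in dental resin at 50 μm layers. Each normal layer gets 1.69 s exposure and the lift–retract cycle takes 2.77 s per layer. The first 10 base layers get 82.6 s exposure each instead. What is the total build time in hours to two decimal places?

Layer count = ceil(91.1 / 0.05) = 1822.
Burn-in layers: 10 × (82.6 + 2.77) → 853.7 s.
Regular layers = 1812 × (1.69 + 2.77) = 8081.52 s.
Total = 853.7 + 8081.52 = 8935.22 s = 2.48 hours.

2.48 hours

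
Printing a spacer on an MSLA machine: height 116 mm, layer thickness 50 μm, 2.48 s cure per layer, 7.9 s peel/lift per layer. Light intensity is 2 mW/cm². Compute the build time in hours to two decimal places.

Layers = ⌈116/0.05⌉ = 2320.
Cycle time = 2.48 + 7.9, so 10.38 s.
Total = 2320 × 10.38 = 24081.6 s = 6.69 hours.

6.69 hours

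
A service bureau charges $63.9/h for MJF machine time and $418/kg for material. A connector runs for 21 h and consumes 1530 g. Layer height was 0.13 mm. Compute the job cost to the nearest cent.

Machine-time cost: 63.9 × 21 → $1341.90.
Material charge: 418 × 1530/1000 → $639.54.
Total = 1341.90 + 639.54 = $1981.44.

$1981.44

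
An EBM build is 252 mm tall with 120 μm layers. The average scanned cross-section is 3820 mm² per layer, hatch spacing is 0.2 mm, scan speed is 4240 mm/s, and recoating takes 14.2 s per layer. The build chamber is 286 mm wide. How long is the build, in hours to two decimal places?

Layer count = ceil(252 / 0.12) = 2100.
Scan path per layer = 3820 / 0.2 = 19100 mm.
Scan time per layer = 19100 / 4240, so 4.5047 s.
Layer cycle: 4.5047 + 14.2 → 18.7047 s.
Total: 2100 × 18.7047 s = 39279.87 s → 10.91 hours.

10.91 hours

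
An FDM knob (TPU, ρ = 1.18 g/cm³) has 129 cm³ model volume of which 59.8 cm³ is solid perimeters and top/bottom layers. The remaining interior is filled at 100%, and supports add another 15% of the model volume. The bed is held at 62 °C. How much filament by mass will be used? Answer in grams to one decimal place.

Infill region = 129 − 59.8, so 69.2 cm³.
Infill volume = 1.00 × 69.2 = 69.2 cm³.
Support = 0.15 × 129, so 19.35 cm³.
Deposited volume = 59.8 + 69.2 + 19.35, so 148.35 cm³.
Mass: 148.35 × 1.18 → 175.053 g.

175.1 g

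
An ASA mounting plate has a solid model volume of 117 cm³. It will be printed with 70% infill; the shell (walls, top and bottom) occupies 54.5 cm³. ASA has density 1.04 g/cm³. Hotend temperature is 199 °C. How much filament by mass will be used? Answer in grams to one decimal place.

Interior volume = 117 − 54.5, so 62.5 cm³.
Infill deposited = 0.70 × 62.5, so 43.75 cm³.
Deposited volume = 54.5 + 43.75, so 98.25 cm³.
Mass = 98.25 × 1.04, so 102.18 g.

102.2 g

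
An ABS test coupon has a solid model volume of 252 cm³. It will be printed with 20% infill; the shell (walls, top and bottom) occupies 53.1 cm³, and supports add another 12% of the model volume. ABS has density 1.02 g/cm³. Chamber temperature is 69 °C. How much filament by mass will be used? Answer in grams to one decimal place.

125.6 g

Volume inside the shell = 252 − 53.1 = 198.9 cm³.
Deposited infill = 0.20 × 198.9, so 39.78 cm³.
Support = 0.12 × 252 = 30.24 cm³.
Total extruded: 53.1 + 39.78 + 30.24 → 123.12 cm³.
Mass: 123.12 × 1.02 → 125.5824 g.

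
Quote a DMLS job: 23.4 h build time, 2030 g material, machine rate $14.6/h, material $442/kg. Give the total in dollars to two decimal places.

$1238.90

Machine cost = 14.6 × 23.4, so $341.64.
Feedstock cost: 442 × 2030/1000 → $897.26.
Total = 341.64 + 897.26 = $1238.90.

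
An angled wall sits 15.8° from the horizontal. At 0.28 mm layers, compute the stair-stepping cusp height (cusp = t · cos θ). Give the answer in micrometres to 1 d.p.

h_c = t·cos θ = 0.28 × 0.9622 = 0.269416 mm (269.4 μm).

269.4 μm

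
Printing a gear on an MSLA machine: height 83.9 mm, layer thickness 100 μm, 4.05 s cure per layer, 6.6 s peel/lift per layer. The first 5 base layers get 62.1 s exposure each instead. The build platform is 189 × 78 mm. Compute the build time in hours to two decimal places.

Layer count = ceil(83.9 / 0.1) = 839.
Bottom layers: 5 × (62.1 + 6.6) → 343.5 s.
Remaining layers = 834 × (4.05 + 6.6) = 8882.1 s.
Sum: 343.5 + 8882.1 = 9225.6 s → 2.56 hours.

2.56 hours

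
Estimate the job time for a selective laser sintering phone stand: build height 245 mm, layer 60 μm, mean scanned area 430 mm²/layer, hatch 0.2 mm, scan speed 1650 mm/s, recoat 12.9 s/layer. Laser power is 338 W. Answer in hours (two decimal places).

16.11 hours

Layers = ⌈245/0.06⌉ = 4084.
Scan path per layer = 430 / 0.2, so 2150 mm.
Scan time per layer = 2150 / 1650 = 1.303 s.
Layer cycle = 1.303 + 12.9 = 14.203 s.
Build time = 4084 × 14.203 = 58005.052 s = 16.11 hours.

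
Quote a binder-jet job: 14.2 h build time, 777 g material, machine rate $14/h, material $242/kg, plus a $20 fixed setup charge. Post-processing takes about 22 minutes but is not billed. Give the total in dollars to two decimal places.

$406.83

Machine cost = 14 × 14.2, so $198.80.
Material charge = 242 × 777/1000 = $188.034.
Total = 198.80 + 188.034 + 20 = 406.834 ≈ $406.83.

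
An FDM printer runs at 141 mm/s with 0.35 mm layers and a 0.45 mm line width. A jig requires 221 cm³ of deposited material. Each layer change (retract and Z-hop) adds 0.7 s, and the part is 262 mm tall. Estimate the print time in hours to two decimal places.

Extrusion cross-section = 0.35 × 0.45 = 0.1575 mm².
Total extruded path = 221000/0.1575 = 1403174.6 mm.
Time extruding = 1403174.6 / 141, so 9951.6 s.
Layer count = ceil(262 / 0.35) = 749.
Z-hop total = 749 × 0.7 = 524.3 s.
Total = 9951.6 + 524.3 = 10475.9 s = 2.91 hours.

2.91 hours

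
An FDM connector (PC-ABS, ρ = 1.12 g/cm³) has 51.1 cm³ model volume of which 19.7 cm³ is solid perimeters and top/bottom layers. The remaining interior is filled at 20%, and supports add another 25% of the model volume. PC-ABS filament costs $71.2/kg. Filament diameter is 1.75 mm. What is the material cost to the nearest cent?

$3.09

Infill region = 51.1 − 19.7 = 31.4 cm³.
Infill deposited = 0.20 × 31.4 = 6.28 cm³.
Support = 0.25 × 51.1 = 12.775 cm³.
Total printed volume = 19.7 + 6.28 + 12.775, so 38.755 cm³.
Mass = 38.755 × 1.12, so 43.4056 g.
At $71.2/kg: 43.4056/1000 × 71.2 = $3.09.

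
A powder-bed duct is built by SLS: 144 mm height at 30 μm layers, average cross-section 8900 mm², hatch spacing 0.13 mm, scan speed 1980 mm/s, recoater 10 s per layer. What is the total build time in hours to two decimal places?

59.44 hours

Layer count = ceil(144 / 0.03) = 4800.
Per-layer scan distance: 8900 / 0.13 → 68461.5 mm.
Scan time per layer: 68461.5 / 1980 → 34.5765 s.
Layer cycle: 34.5765 + 10 → 44.5765 s.
4800 layers × 44.5765 s/layer = 213967.2 s, i.e. 59.44 hours.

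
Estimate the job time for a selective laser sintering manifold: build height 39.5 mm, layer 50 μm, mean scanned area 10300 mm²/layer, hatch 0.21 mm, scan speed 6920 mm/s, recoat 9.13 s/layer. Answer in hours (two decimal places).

3.56 hours

Layers = ⌈39.5/0.05⌉ = 790.
Hatch length per layer = 10300 / 0.21, so 49047.6 mm.
Laser time per layer: 49047.6 / 6920 → 7.0878 s.
Time per layer: 7.0878 + 9.13 → 16.2178 s.
Build time = 790 × 16.2178 = 12812.062 s = 3.56 hours.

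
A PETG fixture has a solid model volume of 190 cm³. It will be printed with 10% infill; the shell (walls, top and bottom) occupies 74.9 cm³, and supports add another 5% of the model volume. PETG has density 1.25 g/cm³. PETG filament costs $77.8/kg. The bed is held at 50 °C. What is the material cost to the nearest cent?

$9.33

Volume inside the shell = 190 − 74.9 = 115.1 cm³.
Infill volume = 0.10 × 115.1 = 11.51 cm³.
Support = 0.05 × 190 = 9.5 cm³.
Deposited volume = 74.9 + 11.51 + 9.5 = 95.91 cm³.
Mass: 95.91 × 1.25 → 119.8875 g.
Cost = 119.8875 g / 1000 × $77.8/kg = $9.33.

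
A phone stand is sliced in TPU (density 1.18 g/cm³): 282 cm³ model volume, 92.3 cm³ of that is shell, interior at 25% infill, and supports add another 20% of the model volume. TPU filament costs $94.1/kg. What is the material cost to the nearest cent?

Interior volume = 282 − 92.3, so 189.7 cm³.
Infill volume: 0.25 × 189.7 → 47.425 cm³.
Support = 0.20 × 282 = 56.4 cm³.
Deposited volume = 92.3 + 47.425 + 56.4 = 196.125 cm³.
Mass = 196.125 × 1.18, so 231.4275 g.
At $94.1/kg: 231.4275/1000 × 94.1 = $21.78.

$21.78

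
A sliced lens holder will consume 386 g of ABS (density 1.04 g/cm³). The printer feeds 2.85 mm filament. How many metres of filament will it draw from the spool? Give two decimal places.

58.18 m

Volume = 386 g / 1.04 g·cm⁻³ = 371.1538 cm³ = 371153.8 mm³.
A = π r² = π × 1.425² = 6.3794 mm².
L = V/A = 371153.8/6.3794 = 58180.05 mm → 58.18 m.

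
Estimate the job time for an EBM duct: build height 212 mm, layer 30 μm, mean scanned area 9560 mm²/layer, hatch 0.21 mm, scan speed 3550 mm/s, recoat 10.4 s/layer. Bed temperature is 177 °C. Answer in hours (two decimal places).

Layer count = ceil(212 / 0.03) = 7067.
Hatch length per layer = 9560 / 0.21, so 45523.8 mm.
Per-layer scan time = 45523.8 / 3550, so 12.8236 s.
Per-layer time: 12.8236 + 10.4 → 23.2236 s.
Total: 7067 × 23.2236 s = 164121.1812 s → 45.59 hours.

45.59 hours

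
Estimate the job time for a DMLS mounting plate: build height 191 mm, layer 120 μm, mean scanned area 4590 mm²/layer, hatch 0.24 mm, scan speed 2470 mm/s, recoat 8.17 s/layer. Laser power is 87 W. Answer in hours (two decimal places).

Layers = ⌈191/0.12⌉ = 1592.
Scan path per layer = 4590 / 0.24 = 19125 mm.
Scan time per layer: 19125 / 2470 → 7.7429 s.
Time per layer: 7.7429 + 8.17 → 15.9129 s.
Build time = 1592 × 15.9129 = 25333.3368 s = 7.04 hours.

7.04 hours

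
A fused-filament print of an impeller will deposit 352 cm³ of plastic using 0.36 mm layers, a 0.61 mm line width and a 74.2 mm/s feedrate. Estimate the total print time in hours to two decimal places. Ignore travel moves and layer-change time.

Bead cross-section: 0.36 × 0.61 → 0.2196 mm².
Toolpath length = 352 cm³ / 0.2196 mm² = 352000 / 0.2196 = 1602914.4 mm.
Time extruding = 1602914.4 / 74.2, so 21602.6 s.
In the requested units: 21602.6 s = 6.00 hours.

6.00 hours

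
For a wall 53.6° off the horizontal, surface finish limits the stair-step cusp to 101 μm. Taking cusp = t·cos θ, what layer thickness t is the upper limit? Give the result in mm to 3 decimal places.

0.170 mm

cos(53.6°) = 0.5934; t_max = 0.101/0.5934 = 0.170 mm.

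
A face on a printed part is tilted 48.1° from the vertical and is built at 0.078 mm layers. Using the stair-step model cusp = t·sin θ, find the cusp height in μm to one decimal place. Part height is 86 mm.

Cusp = layer height × sin(48.1°) = 0.078 × 0.7443 = 0.058055 mm = 58.1 μm.

58.1 μm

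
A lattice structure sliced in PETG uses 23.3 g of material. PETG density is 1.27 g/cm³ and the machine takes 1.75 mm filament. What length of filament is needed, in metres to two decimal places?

7.63 m

Extruded volume: 23.3/1.27 = 18.3465 cm³ (18346.5 mm³).
A = π r² = π × 0.875² = 2.4053 mm².
Length = 18346.5 / 2.4053 = 7627.53 mm = 7.63 m.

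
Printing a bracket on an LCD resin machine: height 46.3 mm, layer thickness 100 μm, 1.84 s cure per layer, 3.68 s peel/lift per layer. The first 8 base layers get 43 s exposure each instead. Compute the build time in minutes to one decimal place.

Number of layers: 46.3 / 0.1 → 463 (rounded up).
Burn-in layers: 8 × (43 + 3.68) → 373.44 s.
Remaining layers = 455 × (1.84 + 3.68) = 2511.6 s.
Total = 373.44 + 2511.6 = 2885.04 s = 48.1 minutes.

48.1 minutes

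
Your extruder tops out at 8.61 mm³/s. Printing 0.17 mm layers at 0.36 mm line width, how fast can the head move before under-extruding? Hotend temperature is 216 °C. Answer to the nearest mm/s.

141 mm/s

Extrusion cross-section = 0.17 × 0.36 = 0.0612 mm².
Max speed = 8.61 / 0.0612 = 140.69 ≈ 141 mm/s.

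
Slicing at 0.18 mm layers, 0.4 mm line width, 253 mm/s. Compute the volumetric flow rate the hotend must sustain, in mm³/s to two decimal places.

Extrusion cross-section = 0.18 × 0.4, so 0.072 mm².
Volumetric flow = 253 × 0.072 = 18.22 mm³/s.

18.22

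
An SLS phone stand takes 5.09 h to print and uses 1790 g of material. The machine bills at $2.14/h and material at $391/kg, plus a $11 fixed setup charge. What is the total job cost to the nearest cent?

$721.78

Time charge: 2.14 × 5.09 → $10.8926.
Feedstock cost = 391 × 1790/1000 = $699.89.
Adding setup: 10.8926 + 699.89 + 11 → 721.7826 ≈ $721.78.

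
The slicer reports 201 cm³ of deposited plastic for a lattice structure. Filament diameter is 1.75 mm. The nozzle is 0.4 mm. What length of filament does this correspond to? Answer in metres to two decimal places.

83.57 m

Cross-section of 1.75 mm filament: π·(1.75/2)² = 2.4053 mm².
L = 201000 mm³ / 2.4053 mm² = 83565.46 mm, i.e. 83.57 m.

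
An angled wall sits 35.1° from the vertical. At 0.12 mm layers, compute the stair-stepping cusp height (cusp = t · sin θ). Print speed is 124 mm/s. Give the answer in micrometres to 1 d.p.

h_c = t·sin θ = 0.12 × 0.5750 = 0.069 mm (69.0 μm).

69.0 μm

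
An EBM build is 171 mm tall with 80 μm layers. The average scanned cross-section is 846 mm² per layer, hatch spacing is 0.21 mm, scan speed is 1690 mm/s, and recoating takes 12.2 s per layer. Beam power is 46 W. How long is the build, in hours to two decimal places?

8.66 hours

Layers = ⌈171/0.08⌉ = 2138.
Hatch length per layer = 846 / 0.21 = 4028.6 mm.
Per-layer scan time: 4028.6 / 1690 → 2.3838 s.
Per-layer time: 2.3838 + 12.2 → 14.5838 s.
Total: 2138 × 14.5838 s = 31180.1644 s → 8.66 hours.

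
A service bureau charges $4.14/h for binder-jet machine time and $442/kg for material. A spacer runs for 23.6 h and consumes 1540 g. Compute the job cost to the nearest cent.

Time charge = 4.14 × 23.6 = $97.704.
Material charge = 442 × 1540/1000 = $680.68.
Total = 97.704 + 680.68 = 778.384 ≈ $778.38.

$778.38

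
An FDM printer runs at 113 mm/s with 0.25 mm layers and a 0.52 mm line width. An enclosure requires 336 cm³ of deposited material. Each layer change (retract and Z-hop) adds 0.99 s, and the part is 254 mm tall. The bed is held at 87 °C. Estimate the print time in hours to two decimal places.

Extrusion cross-section = 0.25 × 0.52 = 0.13 mm².
Total extruded path = 336000/0.13 = 2584615.4 mm.
Extrusion time = 2584615.4 / 113, so 22872.7 s.
Number of layers: 254 / 0.25 → 1016 (rounded up).
Z-hop total = 1016 × 0.99 = 1005.84 s.
Total = 22872.7 + 1005.84 = 23878.54 s = 6.63 hours.

6.63 hours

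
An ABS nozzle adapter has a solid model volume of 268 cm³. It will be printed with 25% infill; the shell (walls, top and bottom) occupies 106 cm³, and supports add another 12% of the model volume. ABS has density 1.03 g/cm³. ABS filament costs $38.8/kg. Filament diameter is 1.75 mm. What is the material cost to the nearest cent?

$7.14

Interior volume = 268 − 106, so 162 cm³.
Infill volume = 0.25 × 162 = 40.5 cm³.
Support = 0.12 × 268, so 32.16 cm³.
Total printed volume: 106 + 40.5 + 32.16 → 178.66 cm³.
Mass = 178.66 × 1.03 = 184.0198 g.
Cost = 184.0198 g / 1000 × $38.8/kg = $7.14.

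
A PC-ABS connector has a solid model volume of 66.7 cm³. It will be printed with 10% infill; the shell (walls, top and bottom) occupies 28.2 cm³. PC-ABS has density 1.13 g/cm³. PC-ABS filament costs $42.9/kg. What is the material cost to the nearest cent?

$1.55

Interior volume: 66.7 − 28.2 → 38.5 cm³.
Deposited infill: 0.10 × 38.5 → 3.85 cm³.
Deposited volume = 28.2 + 3.85 = 32.05 cm³.
Mass = 32.05 × 1.13 = 36.2165 g.
At $42.9/kg: 36.2165/1000 × 42.9 = $1.55.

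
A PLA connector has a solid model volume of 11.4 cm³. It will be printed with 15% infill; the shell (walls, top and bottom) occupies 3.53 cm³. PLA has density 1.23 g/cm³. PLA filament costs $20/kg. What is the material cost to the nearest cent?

Infill region = 11.4 − 3.53, so 7.87 cm³.
Infill volume = 0.15 × 7.87, so 1.1805 cm³.
Total printed volume = 3.53 + 1.1805 = 4.7105 cm³.
Mass: 4.7105 × 1.23 → 5.793915 g.
Cost = 5.793915 g / 1000 × $20/kg = $0.12.

$0.12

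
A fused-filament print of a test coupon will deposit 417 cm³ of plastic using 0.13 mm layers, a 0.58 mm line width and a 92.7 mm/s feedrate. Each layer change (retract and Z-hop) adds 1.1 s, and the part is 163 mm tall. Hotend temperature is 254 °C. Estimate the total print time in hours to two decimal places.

16.96 hours

Bead cross-section: 0.13 × 0.58 → 0.0754 mm².
Toolpath length = 417 cm³ / 0.0754 mm² = 417000 / 0.0754 = 5530504 mm.
Time extruding: 5530504 / 92.7 → 59660.2 s.
Layers = ⌈163/0.13⌉ = 1254.
Z-hop total = 1254 × 1.1, so 1379.4 s.
Altogether 59660.2 + 1379.4 = 61039.6 s, i.e. 16.96 hours.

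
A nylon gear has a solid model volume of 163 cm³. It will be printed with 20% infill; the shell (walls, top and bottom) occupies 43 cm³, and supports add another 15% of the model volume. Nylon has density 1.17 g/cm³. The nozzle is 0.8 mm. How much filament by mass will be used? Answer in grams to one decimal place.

Volume inside the shell: 163 − 43 → 120 cm³.
Infill volume = 0.20 × 120, so 24 cm³.
Support = 0.15 × 163, so 24.45 cm³.
Total printed volume: 43 + 24 + 24.45 → 91.45 cm³.
Mass: 91.45 × 1.17 → 106.9965 g.

107.0 g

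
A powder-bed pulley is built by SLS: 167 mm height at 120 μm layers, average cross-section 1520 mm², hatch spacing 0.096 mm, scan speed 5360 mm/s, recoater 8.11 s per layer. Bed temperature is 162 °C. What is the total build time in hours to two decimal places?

Number of layers: 167 / 0.12 → 1392 (rounded up).
Scan path per layer = 1520 / 0.096 = 15833.3 mm.
Per-layer scan time: 15833.3 / 5360 → 2.954 s.
Per-layer time: 2.954 + 8.11 → 11.064 s.
1392 layers × 11.064 s/layer = 15401.088 s, i.e. 4.28 hours.

4.28 hours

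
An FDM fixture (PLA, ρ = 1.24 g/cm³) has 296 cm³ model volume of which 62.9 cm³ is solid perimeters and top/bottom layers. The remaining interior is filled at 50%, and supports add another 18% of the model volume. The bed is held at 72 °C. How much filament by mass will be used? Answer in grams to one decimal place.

Infill region: 296 − 62.9 → 233.1 cm³.
Infill volume = 0.50 × 233.1, so 116.55 cm³.
Support: 0.18 × 296 → 53.28 cm³.
Deposited volume: 62.9 + 116.55 + 53.28 → 232.73 cm³.
Mass = 232.73 × 1.24, so 288.5852 g.

288.6 g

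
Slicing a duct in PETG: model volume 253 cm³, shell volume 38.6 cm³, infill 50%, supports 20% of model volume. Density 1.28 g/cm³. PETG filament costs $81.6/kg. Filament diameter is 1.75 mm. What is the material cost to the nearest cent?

Infill region = 253 − 38.6, so 214.4 cm³.
Infill volume = 0.50 × 214.4 = 107.2 cm³.
Support = 0.20 × 253, so 50.6 cm³.
Deposited volume: 38.6 + 107.2 + 50.6 → 196.4 cm³.
Mass = 196.4 × 1.28, so 251.392 g.
At $81.6/kg: 251.392/1000 × 81.6 = $20.51.

$20.51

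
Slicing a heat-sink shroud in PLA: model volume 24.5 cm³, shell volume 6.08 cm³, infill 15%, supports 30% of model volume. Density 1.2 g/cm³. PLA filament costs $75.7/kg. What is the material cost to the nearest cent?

$1.47

Infill region: 24.5 − 6.08 → 18.42 cm³.
Infill deposited: 0.15 × 18.42 → 2.763 cm³.
Support = 0.30 × 24.5 = 7.35 cm³.
Total extruded: 6.08 + 2.763 + 7.35 → 16.193 cm³.
Mass: 16.193 × 1.2 → 19.4316 g.
Cost = 19.4316 g / 1000 × $75.7/kg = $1.47.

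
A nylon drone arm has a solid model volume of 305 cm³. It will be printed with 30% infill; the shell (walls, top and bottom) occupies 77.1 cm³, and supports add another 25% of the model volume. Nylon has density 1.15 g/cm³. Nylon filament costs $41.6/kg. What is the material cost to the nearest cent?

$10.61

Infill region = 305 − 77.1, so 227.9 cm³.
Infill volume = 0.30 × 227.9 = 68.37 cm³.
Support: 0.25 × 305 → 76.25 cm³.
Total printed volume = 77.1 + 68.37 + 76.25 = 221.72 cm³.
Mass = 221.72 × 1.15, so 254.978 g.
Cost = 254.978 g / 1000 × $41.6/kg = $10.61.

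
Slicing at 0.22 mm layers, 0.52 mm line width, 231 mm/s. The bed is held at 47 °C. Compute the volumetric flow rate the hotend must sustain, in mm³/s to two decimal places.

26.43

A: 0.22 × 0.52 → 0.1144 mm².
Q = v·A = 231 × 0.1144 = 26.43 mm³/s.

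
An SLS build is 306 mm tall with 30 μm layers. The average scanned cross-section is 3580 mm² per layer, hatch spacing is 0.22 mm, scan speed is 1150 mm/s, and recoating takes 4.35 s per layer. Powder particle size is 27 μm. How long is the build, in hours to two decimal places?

Number of layers: 306 / 0.03 → 10200 (rounded up).
Scan path per layer = 3580 / 0.22, so 16272.7 mm.
Per-layer scan time = 16272.7 / 1150 = 14.1502 s.
Per-layer time = 14.1502 + 4.35, so 18.5002 s.
Total: 10200 × 18.5002 s = 188702.04 s → 52.42 hours.

52.42 hours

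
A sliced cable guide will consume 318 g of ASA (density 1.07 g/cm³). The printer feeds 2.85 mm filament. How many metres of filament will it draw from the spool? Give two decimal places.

Extruded volume: 318/1.07 = 297.1963 cm³ (297196.3 mm³).
A = π r² = π × 1.425² = 6.3794 mm².
Length = 297196.3 / 6.3794 = 46586.87 mm = 46.59 m.

46.59 m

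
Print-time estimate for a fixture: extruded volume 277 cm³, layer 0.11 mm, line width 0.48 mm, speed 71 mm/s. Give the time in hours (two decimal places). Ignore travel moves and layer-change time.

Extrusion cross-section = 0.11 × 0.48, so 0.0528 mm².
Path length: 277000 mm³ / 0.0528 mm² → 5246212.1 mm.
Print-move time = 5246212.1 / 71, so 73890.3 s.
Converting: 73890.3 s = 20.53 hours.

20.53 hours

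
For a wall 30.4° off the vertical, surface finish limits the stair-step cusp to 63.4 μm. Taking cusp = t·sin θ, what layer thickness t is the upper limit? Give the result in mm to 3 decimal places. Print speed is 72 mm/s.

Layer height = cusp / sin(30.4°) = 0.0634 / 0.5060 = 0.125 mm.

0.125 mm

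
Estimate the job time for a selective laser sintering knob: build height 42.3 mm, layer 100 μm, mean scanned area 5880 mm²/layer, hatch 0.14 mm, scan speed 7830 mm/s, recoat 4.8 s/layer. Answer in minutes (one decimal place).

Layer count = ceil(42.3 / 0.1) = 423.
Per-layer scan distance = 5880 / 0.14 = 42000 mm.
Laser time per layer = 42000 / 7830 = 5.364 s.
Per-layer time: 5.364 + 4.8 → 10.164 s.
Total: 423 × 10.164 s = 4299.372 s → 71.7 minutes.

71.7 minutes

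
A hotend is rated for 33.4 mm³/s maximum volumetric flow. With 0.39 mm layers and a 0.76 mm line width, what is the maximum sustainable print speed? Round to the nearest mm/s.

113 mm/s

A = 0.39 × 0.76, so 0.2964 mm².
v_max = Q/A = 33.4/0.2964 = 112.69 mm/s → 113 mm/s.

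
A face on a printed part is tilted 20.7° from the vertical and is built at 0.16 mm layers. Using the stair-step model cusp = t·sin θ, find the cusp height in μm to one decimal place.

56.6 μm

h_c = t·sin θ = 0.16 × 0.3535 = 0.05656 mm (56.6 μm).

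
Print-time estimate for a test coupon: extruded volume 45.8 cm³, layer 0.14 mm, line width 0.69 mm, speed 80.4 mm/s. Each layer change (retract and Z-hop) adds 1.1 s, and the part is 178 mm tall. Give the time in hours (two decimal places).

Line area = 0.14 × 0.69, so 0.0966 mm².
Total extruded path = 45800/0.0966 = 474120.1 mm.
Time extruding: 474120.1 / 80.4 → 5897 s.
Layer count = ceil(178 / 0.14) = 1272.
Layer-change overhead = 1272 × 1.1, so 1399.2 s.
Altogether 5897 + 1399.2 = 7296.2 s, i.e. 2.03 hours.

2.03 hours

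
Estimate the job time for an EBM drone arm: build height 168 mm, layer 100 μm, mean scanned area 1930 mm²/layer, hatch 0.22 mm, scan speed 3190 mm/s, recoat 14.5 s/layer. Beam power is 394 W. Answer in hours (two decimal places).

8.05 hours

Layer count = ceil(168 / 0.1) = 1680.
Hatch length per layer = 1930 / 0.22, so 8772.7 mm.
Per-layer scan time = 8772.7 / 3190 = 2.7501 s.
Per-layer time = 2.7501 + 14.5, so 17.2501 s.
Total: 1680 × 17.2501 s = 28980.168 s → 8.05 hours.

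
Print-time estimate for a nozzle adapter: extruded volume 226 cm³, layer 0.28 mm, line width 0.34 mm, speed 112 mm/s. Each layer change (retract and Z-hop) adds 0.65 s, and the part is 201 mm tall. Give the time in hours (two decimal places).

6.02 hours

Line area = 0.28 × 0.34 = 0.0952 mm².
Total extruded path = 226000/0.0952 = 2373949.6 mm.
Time extruding: 2373949.6 / 112 → 21196 s.
Number of layers: 201 / 0.28 → 718 (rounded up).
Z-hop total: 718 × 0.65 → 466.7 s.
Altogether 21196 + 466.7 = 21662.7 s, i.e. 6.02 hours.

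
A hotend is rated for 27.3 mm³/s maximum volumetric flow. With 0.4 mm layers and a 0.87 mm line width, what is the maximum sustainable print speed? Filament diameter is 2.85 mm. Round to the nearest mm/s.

78 mm/s

Bead cross-section: 0.4 × 0.87 → 0.348 mm².
Max speed = 27.3 / 0.348 = 78.45 ≈ 78 mm/s.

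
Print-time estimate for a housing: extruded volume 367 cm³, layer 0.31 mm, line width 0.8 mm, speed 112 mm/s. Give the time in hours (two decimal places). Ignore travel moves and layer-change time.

3.67 hours

Line area = 0.31 × 0.8 = 0.248 mm².
Total extruded path = 367000/0.248 = 1479838.7 mm.
Time extruding = 1479838.7 / 112, so 13212.8 s.
In the requested units: 13212.8 s = 3.67 hours.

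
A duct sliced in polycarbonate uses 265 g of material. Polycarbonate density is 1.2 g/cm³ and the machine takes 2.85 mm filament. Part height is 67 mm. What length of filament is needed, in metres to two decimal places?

34.62 m

Extruded volume: 265/1.2 = 220.8333 cm³ (220833.3 mm³).
Filament cross-section = π × (2.85/2)² = 6.3794 mm².
Length = 220833.3 / 6.3794 = 34616.63 mm = 34.62 m.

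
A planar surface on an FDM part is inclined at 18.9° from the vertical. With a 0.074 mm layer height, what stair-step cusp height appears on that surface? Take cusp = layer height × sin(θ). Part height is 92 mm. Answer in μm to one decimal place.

24.0 μm

sin(18.9°) = 0.3239, so cusp = 0.074 × 0.3239 = 0.023969 mm → 24.0 μm.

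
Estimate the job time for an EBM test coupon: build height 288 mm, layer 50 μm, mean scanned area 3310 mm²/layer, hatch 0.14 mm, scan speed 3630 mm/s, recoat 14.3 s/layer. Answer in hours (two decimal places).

Layer count = ceil(288 / 0.05) = 5760.
Scan path per layer = 3310 / 0.14 = 23642.9 mm.
Per-layer scan time = 23642.9 / 3630, so 6.5132 s.
Per-layer time = 6.5132 + 14.3, so 20.8132 s.
5760 layers × 20.8132 s/layer = 119884.032 s, i.e. 33.30 hours.

33.30 hours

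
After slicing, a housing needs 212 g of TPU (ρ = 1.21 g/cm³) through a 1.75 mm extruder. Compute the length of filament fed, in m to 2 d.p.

Extruded volume: 212/1.21 = 175.2066 cm³ (175206.6 mm³).
A = π r² = π × 0.875² = 2.4053 mm².
L = V/A = 175206.6/2.4053 = 72841.89 mm → 72.84 m.

72.84 m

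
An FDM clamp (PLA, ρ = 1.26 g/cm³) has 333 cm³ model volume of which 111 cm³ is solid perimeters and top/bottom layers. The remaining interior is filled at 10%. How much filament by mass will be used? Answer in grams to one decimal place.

Volume inside the shell: 333 − 111 → 222 cm³.
Deposited infill = 0.10 × 222, so 22.2 cm³.
Total printed volume = 111 + 22.2 = 133.2 cm³.
Mass: 133.2 × 1.26 → 167.832 g.

167.8 g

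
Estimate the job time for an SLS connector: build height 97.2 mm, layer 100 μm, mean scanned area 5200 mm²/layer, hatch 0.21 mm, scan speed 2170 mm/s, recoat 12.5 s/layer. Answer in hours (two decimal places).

6.46 hours

Number of layers: 97.2 / 0.1 → 972 (rounded up).
Per-layer scan distance: 5200 / 0.21 → 24761.9 mm.
Scan time per layer = 24761.9 / 2170 = 11.411 s.
Per-layer time = 11.411 + 12.5, so 23.911 s.
972 layers × 23.911 s/layer = 23241.492 s, i.e. 6.46 hours.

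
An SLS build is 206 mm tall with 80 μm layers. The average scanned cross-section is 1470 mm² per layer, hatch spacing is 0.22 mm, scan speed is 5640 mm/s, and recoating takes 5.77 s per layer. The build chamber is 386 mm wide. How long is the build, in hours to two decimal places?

Layer count = ceil(206 / 0.08) = 2575.
Hatch length per layer = 1470 / 0.22 = 6681.8 mm.
Scan time per layer = 6681.8 / 5640 = 1.1847 s.
Per-layer time = 1.1847 + 5.77 = 6.9547 s.
2575 layers × 6.9547 s/layer = 17908.3525 s, i.e. 4.97 hours.

4.97 hours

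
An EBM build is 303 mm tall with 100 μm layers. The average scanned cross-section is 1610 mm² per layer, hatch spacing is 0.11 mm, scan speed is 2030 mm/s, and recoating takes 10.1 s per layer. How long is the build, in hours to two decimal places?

14.57 hours

Number of layers: 303 / 0.1 → 3030 (rounded up).
Per-layer scan distance = 1610 / 0.11, so 14636.4 mm.
Scan time per layer = 14636.4 / 2030 = 7.21 s.
Per-layer time: 7.21 + 10.1 → 17.31 s.
3030 layers × 17.31 s/layer = 52449.3 s, i.e. 14.57 hours.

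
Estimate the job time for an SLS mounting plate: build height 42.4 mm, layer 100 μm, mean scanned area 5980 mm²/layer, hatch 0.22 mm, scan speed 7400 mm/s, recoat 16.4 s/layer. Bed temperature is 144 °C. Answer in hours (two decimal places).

Layer count = ceil(42.4 / 0.1) = 424.
Per-layer scan distance = 5980 / 0.22, so 27181.8 mm.
Laser time per layer: 27181.8 / 7400 → 3.6732 s.
Layer cycle = 3.6732 + 16.4 = 20.0732 s.
424 layers × 20.0732 s/layer = 8511.0368 s, i.e. 2.36 hours.

2.36 hours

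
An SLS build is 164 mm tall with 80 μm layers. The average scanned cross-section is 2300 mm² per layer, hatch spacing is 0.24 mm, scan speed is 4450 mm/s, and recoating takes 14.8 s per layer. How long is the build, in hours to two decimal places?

Number of layers: 164 / 0.08 → 2050 (rounded up).
Hatch length per layer = 2300 / 0.24 = 9583.3 mm.
Per-layer scan time = 9583.3 / 4450, so 2.1536 s.
Per-layer time: 2.1536 + 14.8 → 16.9536 s.
Total: 2050 × 16.9536 s = 34754.88 s → 9.65 hours.

9.65 hours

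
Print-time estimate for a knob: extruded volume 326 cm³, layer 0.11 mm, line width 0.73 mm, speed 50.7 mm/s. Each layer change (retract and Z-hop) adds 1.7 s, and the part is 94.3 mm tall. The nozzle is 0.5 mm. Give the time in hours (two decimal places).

Line area: 0.11 × 0.73 → 0.0803 mm².
Total extruded path = 326000/0.0803 = 4059775.8 mm.
Time extruding = 4059775.8 / 50.7 = 80074.5 s.
Layers = ⌈94.3/0.11⌉ = 858.
Non-print overhead = 858 × 1.7, so 1458.6 s.
Altogether 80074.5 + 1458.6 = 81533.1 s, i.e. 22.65 hours.

22.65 hours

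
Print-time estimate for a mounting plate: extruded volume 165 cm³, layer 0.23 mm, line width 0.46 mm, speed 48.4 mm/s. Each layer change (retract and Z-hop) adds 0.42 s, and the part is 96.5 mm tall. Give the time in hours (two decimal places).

Extrusion cross-section: 0.23 × 0.46 → 0.1058 mm².
Total extruded path = 165000/0.1058 = 1559546.3 mm.
Print-move time: 1559546.3 / 48.4 → 32222 s.
Layer count = ceil(96.5 / 0.23) = 420.
Z-hop total = 420 × 0.42, so 176.4 s.
Altogether 32222 + 176.4 = 32398.4 s, i.e. 9.00 hours.

9.00 hours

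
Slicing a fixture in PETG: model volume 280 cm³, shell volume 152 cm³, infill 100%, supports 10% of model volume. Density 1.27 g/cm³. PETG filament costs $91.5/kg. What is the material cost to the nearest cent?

Infill region = 280 − 152, so 128 cm³.
Infill deposited = 1.00 × 128, so 128 cm³.
Support = 0.10 × 280 = 28 cm³.
Deposited volume = 152 + 128 + 28, so 308 cm³.
Mass = 308 × 1.27, so 391.16 g.
Cost = 391.16 g / 1000 × $91.5/kg = $35.79.

$35.79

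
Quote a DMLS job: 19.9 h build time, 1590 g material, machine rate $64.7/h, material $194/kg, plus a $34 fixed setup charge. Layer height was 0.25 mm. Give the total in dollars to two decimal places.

Time charge = 64.7 × 19.9, so $1287.53.
Material cost = 194 × 1590/1000 = $308.46.
Total = 1287.53 + 308.46 + 34 = $1629.99.

$1629.99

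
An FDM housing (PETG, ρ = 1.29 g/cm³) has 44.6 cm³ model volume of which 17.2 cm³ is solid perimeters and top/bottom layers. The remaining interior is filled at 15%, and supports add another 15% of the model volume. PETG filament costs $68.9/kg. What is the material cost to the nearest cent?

$2.49

Volume inside the shell = 44.6 − 17.2 = 27.4 cm³.
Infill deposited: 0.15 × 27.4 → 4.11 cm³.
Support = 0.15 × 44.6 = 6.69 cm³.
Deposited volume = 17.2 + 4.11 + 6.69, so 28 cm³.
Mass = 28 × 1.29 = 36.12 g.
At $68.9/kg: 36.12/1000 × 68.9 = $2.49.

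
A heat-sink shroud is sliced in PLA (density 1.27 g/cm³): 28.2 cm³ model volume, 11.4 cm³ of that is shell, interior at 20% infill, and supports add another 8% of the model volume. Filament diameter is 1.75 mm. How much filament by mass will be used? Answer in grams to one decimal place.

21.6 g

Volume inside the shell = 28.2 − 11.4 = 16.8 cm³.
Deposited infill = 0.20 × 16.8, so 3.36 cm³.
Support = 0.08 × 28.2 = 2.256 cm³.
Deposited volume = 11.4 + 3.36 + 2.256, so 17.016 cm³.
Mass = 17.016 × 1.27 = 21.61032 g.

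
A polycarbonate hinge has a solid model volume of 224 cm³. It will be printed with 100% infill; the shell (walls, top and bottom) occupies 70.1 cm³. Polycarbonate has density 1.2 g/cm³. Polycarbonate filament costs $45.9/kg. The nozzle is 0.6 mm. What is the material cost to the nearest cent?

Interior volume = 224 − 70.1 = 153.9 cm³.
Infill volume: 1.00 × 153.9 → 153.9 cm³.
Deposited volume = 70.1 + 153.9, so 224 cm³.
Mass = 224 × 1.2 = 268.8 g.
At $45.9/kg: 268.8/1000 × 45.9 = $12.34.

$12.34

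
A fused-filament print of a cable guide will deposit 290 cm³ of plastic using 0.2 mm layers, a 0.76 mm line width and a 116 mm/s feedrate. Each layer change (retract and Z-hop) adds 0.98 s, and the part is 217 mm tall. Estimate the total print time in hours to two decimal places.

4.86 hours

Bead cross-section: 0.2 × 0.76 → 0.152 mm².
Path length: 290000 mm³ / 0.152 mm² → 1907894.7 mm.
Time extruding: 1907894.7 / 116 → 16447.4 s.
Layers = ⌈217/0.2⌉ = 1085.
Non-print overhead = 1085 × 0.98, so 1063.3 s.
Total = 16447.4 + 1063.3 = 17510.7 s = 4.86 hours.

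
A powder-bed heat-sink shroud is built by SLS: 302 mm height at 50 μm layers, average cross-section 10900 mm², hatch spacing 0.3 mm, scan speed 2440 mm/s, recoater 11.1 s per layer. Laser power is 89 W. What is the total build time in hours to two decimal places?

Layer count = ceil(302 / 0.05) = 6040.
Scan path per layer = 10900 / 0.3 = 36333.3 mm.
Per-layer scan time: 36333.3 / 2440 → 14.8907 s.
Layer cycle = 14.8907 + 11.1 = 25.9907 s.
6040 layers × 25.9907 s/layer = 156983.828 s, i.e. 43.61 hours.

43.61 hours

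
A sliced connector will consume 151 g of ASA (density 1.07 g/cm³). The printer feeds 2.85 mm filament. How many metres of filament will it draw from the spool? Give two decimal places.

Extruded volume: 151/1.07 = 141.1215 cm³ (141121.5 mm³).
Cross-section of 2.85 mm filament: π·(2.85/2)² = 6.3794 mm².
L = V/A = 141121.5/6.3794 = 22121.44 mm → 22.12 m.

22.12 m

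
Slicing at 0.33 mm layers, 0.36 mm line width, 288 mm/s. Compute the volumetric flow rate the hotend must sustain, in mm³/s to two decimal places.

Extrusion cross-section = 0.33 × 0.36 = 0.1188 mm².
Q = v·A = 288 × 0.1188 = 34.21 mm³/s.

34.21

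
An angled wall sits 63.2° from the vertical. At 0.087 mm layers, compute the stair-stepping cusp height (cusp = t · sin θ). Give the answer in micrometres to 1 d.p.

h_c = t·sin θ = 0.087 × 0.8926 = 0.077656 mm (77.7 μm).

77.7 μm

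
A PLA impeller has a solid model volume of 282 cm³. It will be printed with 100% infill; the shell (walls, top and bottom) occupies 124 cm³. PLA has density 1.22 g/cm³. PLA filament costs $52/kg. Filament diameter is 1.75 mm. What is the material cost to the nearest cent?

Infill region = 282 − 124 = 158 cm³.
Infill deposited = 1.00 × 158, so 158 cm³.
Total printed volume = 124 + 158 = 282 cm³.
Mass = 282 × 1.22, so 344.04 g.
Cost = 344.04 g / 1000 × $52/kg = $17.89.

$17.89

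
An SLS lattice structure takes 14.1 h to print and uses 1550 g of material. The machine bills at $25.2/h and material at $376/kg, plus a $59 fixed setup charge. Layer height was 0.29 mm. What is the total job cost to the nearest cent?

Time charge = 25.2 × 14.1, so $355.32.
Material cost: 376 × 1550/1000 → $582.80.
Adding setup: 355.32 + 582.80 + 59 → $997.12.

$997.12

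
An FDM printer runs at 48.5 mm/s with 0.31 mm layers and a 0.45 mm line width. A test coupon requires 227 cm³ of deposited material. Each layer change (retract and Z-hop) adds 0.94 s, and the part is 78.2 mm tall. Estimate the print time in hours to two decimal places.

Extrusion cross-section = 0.31 × 0.45, so 0.1395 mm².
Toolpath length = 227 cm³ / 0.1395 mm² = 227000 / 0.1395 = 1627240.1 mm.
Extrusion time = 1627240.1 / 48.5 = 33551.3 s.
Layer count = ceil(78.2 / 0.31) = 253.
Layer-change overhead = 253 × 0.94, so 237.82 s.
Altogether 33551.3 + 237.82 = 33789.12 s, i.e. 9.39 hours.

9.39 hours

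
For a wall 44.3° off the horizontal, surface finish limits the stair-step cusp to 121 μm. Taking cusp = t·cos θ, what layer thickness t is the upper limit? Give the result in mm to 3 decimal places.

0.169 mm

t = h_c / cos θ = 0.121 / 0.7157 = 0.169 mm.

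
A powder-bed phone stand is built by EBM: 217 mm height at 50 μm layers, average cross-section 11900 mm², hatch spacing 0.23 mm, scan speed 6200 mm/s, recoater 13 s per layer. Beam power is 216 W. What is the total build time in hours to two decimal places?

25.73 hours

Layers = ⌈217/0.05⌉ = 4340.
Per-layer scan distance = 11900 / 0.23 = 51739.1 mm.
Per-layer scan time: 51739.1 / 6200 → 8.345 s.
Per-layer time = 8.345 + 13, so 21.345 s.
Build time = 4340 × 21.345 = 92637.3 s = 25.73 hours.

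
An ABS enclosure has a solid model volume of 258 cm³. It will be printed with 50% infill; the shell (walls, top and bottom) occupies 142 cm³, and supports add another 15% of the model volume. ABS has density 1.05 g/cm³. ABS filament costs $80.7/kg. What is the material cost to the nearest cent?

Interior volume = 258 − 142 = 116 cm³.
Deposited infill = 0.50 × 116, so 58 cm³.
Support = 0.15 × 258, so 38.7 cm³.
Total extruded = 142 + 58 + 38.7, so 238.7 cm³.
Mass: 238.7 × 1.05 → 250.635 g.
At $80.7/kg: 250.635/1000 × 80.7 = $20.23.

$20.23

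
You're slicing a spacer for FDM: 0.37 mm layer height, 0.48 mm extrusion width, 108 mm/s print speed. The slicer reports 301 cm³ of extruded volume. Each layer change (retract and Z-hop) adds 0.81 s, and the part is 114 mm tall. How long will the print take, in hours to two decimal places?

Bead cross-section = 0.37 × 0.48 = 0.1776 mm².
Total extruded path = 301000/0.1776 = 1694819.8 mm.
Extrusion time = 1694819.8 / 108 = 15692.8 s.
Layers = ⌈114/0.37⌉ = 309.
Layer-change overhead = 309 × 0.81, so 250.29 s.
Altogether 15692.8 + 250.29 = 15943.09 s, i.e. 4.43 hours.

4.43 hours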